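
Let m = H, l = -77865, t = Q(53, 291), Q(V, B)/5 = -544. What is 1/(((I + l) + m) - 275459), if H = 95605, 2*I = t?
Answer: -1/259079 ≈ -3.8598e-6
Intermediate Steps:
Q(V, B) = -2720 (Q(V, B) = 5*(-544) = -2720)
t = -2720
I = -1360 (I = (½)*(-2720) = -1360)
m = 95605
1/(((I + l) + m) - 275459) = 1/(((-1360 - 77865) + 95605) - 275459) = 1/((-79225 + 95605) - 275459) = 1/(16380 - 275459) = 1/(-259079) = -1/259079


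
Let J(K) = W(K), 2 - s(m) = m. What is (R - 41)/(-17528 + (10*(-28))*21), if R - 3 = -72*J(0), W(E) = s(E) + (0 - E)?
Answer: 13/1672 ≈ 0.0077751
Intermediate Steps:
s(m) = 2 - m
W(E) = 2 - 2*E (W(E) = (2 - E) + (0 - E) = (2 - E) - E = 2 - 2*E)
J(K) = 2 - 2*K
R = -141 (R = 3 - 72*(2 - 2*0) = 3 - 72*(2 + 0) = 3 - 72*2 = 3 - 144 = -141)
(R - 41)/(-17528 + (10*(-28))*21) = (-141 - 41)/(-17528 + (10*(-28))*21) = -182/(-17528 - 280*21) = -182/(-17528 - 5880) = -182/(-23408) = -182*(-1/23408) = 13/1672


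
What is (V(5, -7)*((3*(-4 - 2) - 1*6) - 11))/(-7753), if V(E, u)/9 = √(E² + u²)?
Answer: 315*√74/7753 ≈ 0.34951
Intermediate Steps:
V(E, u) = 9*√(E² + u²)
(V(5, -7)*((3*(-4 - 2) - 1*6) - 11))/(-7753) = ((9*√(5² + (-7)²))*((3*(-4 - 2) - 1*6) - 11))/(-7753) = ((9*√(25 + 49))*((3*(-6) - 6) - 11))*(-1/7753) = ((9*√74)*((-18 - 6) - 11))*(-1/7753) = ((9*√74)*(-24 - 11))*(-1/7753) = ((9*√74)*(-35))*(-1/7753) = -315*√74*(-1/7753) = 315*√74/7753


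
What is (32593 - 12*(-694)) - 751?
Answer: 40170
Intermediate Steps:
(32593 - 12*(-694)) - 751 = (32593 + 8328) - 751 = 40921 - 751 = 40170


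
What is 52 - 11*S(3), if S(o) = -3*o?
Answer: 151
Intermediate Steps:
52 - 11*S(3) = 52 - (-33)*3 = 52 - 11*(-9) = 52 + 99 = 151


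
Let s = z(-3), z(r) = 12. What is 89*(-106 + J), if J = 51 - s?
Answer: -5963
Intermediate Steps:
s = 12
J = 39 (J = 51 - 1*12 = 51 - 12 = 39)
89*(-106 + J) = 89*(-106 + 39) = 89*(-67) = -5963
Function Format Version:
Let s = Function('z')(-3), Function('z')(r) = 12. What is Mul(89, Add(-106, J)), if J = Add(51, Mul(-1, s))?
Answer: -5963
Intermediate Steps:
s = 12
J = 39 (J = Add(51, Mul(-1, 12)) = Add(51, -12) = 39)
Mul(89, Add(-106, J)) = Mul(89, Add(-106, 39)) = Mul(89, -67) = -5963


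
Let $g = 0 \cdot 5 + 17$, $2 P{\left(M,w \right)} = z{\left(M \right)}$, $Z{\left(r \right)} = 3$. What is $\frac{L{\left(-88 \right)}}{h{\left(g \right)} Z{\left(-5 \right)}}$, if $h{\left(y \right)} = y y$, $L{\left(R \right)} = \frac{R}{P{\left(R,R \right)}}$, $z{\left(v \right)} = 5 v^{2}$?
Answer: $- \frac{1}{190740} \approx -5.2427 \cdot 10^{-6}$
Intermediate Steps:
$P{\left(M,w \right)} = \frac{5 M^{2}}{2}$
$g = 17$ ($g = 0 + 17 = 17$)
$L{\left(R \right)} = \frac{2}{5 R}$ ($L{\left(R \right)} = \frac{R}{\frac{5}{2} R^{2}} = R \frac{2}{5 R^{2}} = \frac{2}{5 R}$)
$h{\left(y \right)} = y^{2}$
$\frac{L{\left(-88 \right)}}{h{\left(g \right)} Z{\left(-5 \right)}} = \frac{\frac{2}{5} \frac{1}{-88}}{17^{2} \cdot 3} = \frac{\frac{2}{5} \left(- \frac{1}{88}\right)}{289 \cdot 3} = - \frac{1}{220 \cdot 867} = \left(- \frac{1}{220}\right) \frac{1}{867} = - \frac{1}{190740}$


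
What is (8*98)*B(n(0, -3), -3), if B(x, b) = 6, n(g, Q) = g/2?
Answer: 4704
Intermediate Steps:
n(g, Q) = g/2 (n(g, Q) = g*(1/2) = g/2)
(8*98)*B(n(0, -3), -3) = (8*98)*6 = 784*6 = 4704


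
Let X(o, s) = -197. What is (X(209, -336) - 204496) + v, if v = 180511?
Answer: -24182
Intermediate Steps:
(X(209, -336) - 204496) + v = (-197 - 204496) + 180511 = -204693 + 180511 = -24182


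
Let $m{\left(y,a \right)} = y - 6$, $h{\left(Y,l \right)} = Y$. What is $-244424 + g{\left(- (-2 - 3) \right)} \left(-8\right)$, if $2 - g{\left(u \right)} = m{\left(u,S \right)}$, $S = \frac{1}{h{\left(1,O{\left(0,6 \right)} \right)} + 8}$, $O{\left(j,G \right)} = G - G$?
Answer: $-244448$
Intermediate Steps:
$O{\left(j,G \right)} = 0$
$S = \frac{1}{9}$ ($S = \frac{1}{1 + 8} = \frac{1}{9} \approx 0.11111$)
$m{\left(y,a \right)} = -6 + y$ ($m{\left(y,a \right)} = y - 6 = -6 + y$)
$g{\left(u \right)} = 8 - u$ ($g{\left(u \right)} = 2 - \left(-6 + u\right) = 8 - u$)
$-244424 + g{\left(- (-2 - 3) \right)} \left(-8\right) = -244424 + \left(8 - - (-2 - 3)\right) \left(-8\right) = -244424 + \left(8 - \left(-1\right) \left(-5\right)\right) \left(-8\right) = -244424 + \left(8 - 5\right) \left(-8\right) = -244424 + 3 \left(-8\right) = -244424 - 24 = -244448$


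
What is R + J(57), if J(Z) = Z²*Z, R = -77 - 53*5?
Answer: 184851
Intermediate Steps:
R = -342 (R = -77 - 265 = -342)
J(Z) = Z³
R + J(57) = -342 + 57³ = -342 + 185193 = 184851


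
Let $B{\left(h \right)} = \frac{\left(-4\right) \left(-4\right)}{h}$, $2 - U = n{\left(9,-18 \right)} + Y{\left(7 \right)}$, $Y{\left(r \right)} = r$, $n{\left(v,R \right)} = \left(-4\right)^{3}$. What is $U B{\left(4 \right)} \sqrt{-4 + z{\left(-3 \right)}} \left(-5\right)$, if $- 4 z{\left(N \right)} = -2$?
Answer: $- 590 i \sqrt{14} \approx - 2207.6 i$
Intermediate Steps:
$n{\left(v,R \right)} = -64$
$z{\left(N \right)} = \frac{1}{2}$ ($z{\left(N \right)} = \left(- \frac{1}{4}\right) \left(-2\right) = \frac{1}{2}$)
$U = 59$ ($U = 2 - \left(-64 + 7\right) = 2 - -57 = 2 + 57 = 59$)
$B{\left(h \right)} = \frac{16}{h}$
$U B{\left(4 \right)} \sqrt{-4 + z{\left(-3 \right)}} \left(-5\right) = 59 \cdot \frac{16}{4} \sqrt{-4 + \frac{1}{2}} \left(-5\right) = 59 \cdot 16 \cdot \frac{1}{4} \sqrt{- \frac{7}{2}} \left(-5\right) = 59 \cdot 4 \frac{i \sqrt{14}}{2} \left(-5\right) = 59 \cdot 2 i \sqrt{14} \left(-5\right) = 59 \left(- 10 i \sqrt{14}\right) = - 590 i \sqrt{14}$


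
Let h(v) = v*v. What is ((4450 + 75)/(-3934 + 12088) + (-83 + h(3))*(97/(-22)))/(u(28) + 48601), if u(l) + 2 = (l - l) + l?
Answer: 29314481/4361550138 ≈ 0.0067211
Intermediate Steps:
u(l) = -2 + l (u(l) = -2 + ((l - l) + l) = -2 + (0 + l) = -2 + l)
h(v) = v²
((4450 + 75)/(-3934 + 12088) + (-83 + h(3))*(97/(-22)))/(u(28) + 48601) = ((4450 + 75)/(-3934 + 12088) + (-83 + 3²)*(97/(-22)))/((-2 + 28) + 48601) = (4525/8154 + (-83 + 9)*(97*(-1/22)))/(26 + 48601) = (4525*(1/8154) - 74*(-97/22))/48627 = (4525/8154 + 3589/11)*(1/48627) = (29314481/89694)*(1/48627) = 29314481/4361550138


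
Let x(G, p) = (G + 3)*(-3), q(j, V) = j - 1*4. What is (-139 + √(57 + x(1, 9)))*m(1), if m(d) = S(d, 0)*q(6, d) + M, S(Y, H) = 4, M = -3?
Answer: -695 + 15*√5 ≈ -661.46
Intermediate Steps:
q(j, V) = -4 + j (q(j, V) = j - 4 = -4 + j)
x(G, p) = -9 - 3*G (x(G, p) = (3 + G)*(-3) = -9 - 3*G)
m(d) = 5 (m(d) = 4*(-4 + 6) - 3 = 4*2 - 3 = 8 - 3 = 5)
(-139 + √(57 + x(1, 9)))*m(1) = (-139 + √(57 + (-9 - 3*1)))*5 = (-139 + √(57 + (-9 - 3)))*5 = (-139 + √(57 - 12))*5 = (-139 + √45)*5 = (-139 + 3*√5)*5 = -695 + 15*√5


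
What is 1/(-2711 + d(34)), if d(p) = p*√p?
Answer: -2711/7310217 - 34*√34/7310217 ≈ -0.00039797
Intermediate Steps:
d(p) = p^(3/2)
1/(-2711 + d(34)) = 1/(-2711 + 34^(3/2)) = 1/(-2711 + 34*√34)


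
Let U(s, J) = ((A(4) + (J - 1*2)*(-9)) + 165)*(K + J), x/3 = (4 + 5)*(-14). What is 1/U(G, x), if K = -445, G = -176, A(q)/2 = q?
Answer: -1/2957039 ≈ -3.3818e-7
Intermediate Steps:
A(q) = 2*q
x = -378 (x = 3*((4 + 5)*(-14)) = 3*(9*(-14)) = 3*(-126) = -378)
U(s, J) = (-445 + J)*(191 - 9*J) (U(s, J) = ((2*4 + (J - 1*2)*(-9)) + 165)*(-445 + J) = ((8 + (J - 2)*(-9)) + 165)*(-445 + J) = ((8 + (-2 + J)*(-9)) + 165)*(-445 + J) = ((8 + (18 - 9*J)) + 165)*(-445 + J) = ((26 - 9*J) + 165)*(-445 + J) = (191 - 9*J)*(-445 + J) = (-445 + J)*(191 - 9*J))
1/U(G, x) = 1/(-84995 - 9*(-378)² + 4196*(-378)) = 1/(-84995 - 9*142884 - 1586088) = 1/(-84995 - 1285956 - 1586088) = 1/(-2957039) = -1/2957039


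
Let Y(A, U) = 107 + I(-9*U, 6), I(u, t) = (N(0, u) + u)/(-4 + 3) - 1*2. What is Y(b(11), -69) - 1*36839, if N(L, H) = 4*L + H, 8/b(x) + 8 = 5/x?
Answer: -37976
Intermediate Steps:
b(x) = 8/(-8 + 5/x)
N(L, H) = H + 4*L
I(u, t) = -2 - 2*u (I(u, t) = ((u + 4*0) + u)/(-4 + 3) - 1*2 = ((u + 0) + u)/(-1) - 2 = (u + u)*(-1) - 2 = (2*u)*(-1) - 2 = -2*u - 2 = -2 - 2*u)
Y(A, U) = 105 + 18*U (Y(A, U) = 107 + (-2 - (-18)*U) = 107 + (-2 + 18*U) = 105 + 18*U)
Y(b(11), -69) - 1*36839 = (105 + 18*(-69)) - 1*36839 = (105 - 1242) - 36839 = -1137 - 36839 = -37976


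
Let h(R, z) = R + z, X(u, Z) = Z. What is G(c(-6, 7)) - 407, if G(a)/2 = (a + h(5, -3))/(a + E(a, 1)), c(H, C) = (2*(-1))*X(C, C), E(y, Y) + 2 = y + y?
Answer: -4471/11 ≈ -406.45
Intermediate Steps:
E(y, Y) = -2 + 2*y (E(y, Y) = -2 + (y + y) = -2 + 2*y)
c(H, C) = -2*C (c(H, C) = (2*(-1))*C = -2*C)
G(a) = 2*(2 + a)/(-2 + 3*a) (G(a) = 2*((a + (5 - 3))/(a + (-2 + 2*a))) = 2*((a + 2)/(-2 + 3*a)) = 2*((2 + a)/(-2 + 3*a)) = 2*(2 + a)/(-2 + 3*a))
G(c(-6, 7)) - 407 = 2*(2 - 2*7)/(-2 + 3*(-2*7)) - 407 = 2*(2 - 14)/(-2 + 3*(-14)) - 407 = 2*(-12)/(-2 - 42) - 407 = 2*(-12)/(-44) - 407 = 2*(-1/44)*(-12) - 407 = 6/11 - 407 = -4471/11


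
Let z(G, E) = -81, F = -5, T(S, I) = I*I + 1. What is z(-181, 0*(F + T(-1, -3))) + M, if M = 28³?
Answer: 21871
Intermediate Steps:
T(S, I) = 1 + I² (T(S, I) = I² + 1 = 1 + I²)
M = 21952
z(-181, 0*(F + T(-1, -3))) + M = -81 + 21952 = 21871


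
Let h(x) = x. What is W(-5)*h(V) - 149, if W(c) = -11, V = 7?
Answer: -226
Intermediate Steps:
W(-5)*h(V) - 149 = -11*7 - 149 = -77 - 149 = -226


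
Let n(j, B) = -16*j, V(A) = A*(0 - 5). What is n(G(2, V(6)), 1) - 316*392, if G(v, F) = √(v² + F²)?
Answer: -123872 - 32*√226 ≈ -1.2435e+5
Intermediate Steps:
V(A) = -5*A (V(A) = A*(-5) = -5*A)
G(v, F) = √(F² + v²)
n(G(2, V(6)), 1) - 316*392 = -16*√((-5*6)² + 2²) - 316*392 = -16*√((-30)² + 4) - 123872 = -16*√(900 + 4) - 123872 = -32*√226 - 123872 = -123872 - 32*√226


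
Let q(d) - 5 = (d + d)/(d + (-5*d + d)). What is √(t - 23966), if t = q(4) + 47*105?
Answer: 2*I*√42810/3 ≈ 137.94*I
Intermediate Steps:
q(d) = 13/3 (q(d) = 5 + (d + d)/(d + (-5*d + d)) = 5 + (2*d)/(d - 4*d) = 5 + (2*d)/((-3*d)) = 5 + (2*d)*(-1/(3*d)) = 5 - ⅔ = 13/3)
t = 14818/3 (t = 13/3 + 47*105 = 13/3 + 4935 = 14818/3 ≈ 4939.3)
√(t - 23966) = √(14818/3 - 23966) = √(-57080/3) = 2*I*√42810/3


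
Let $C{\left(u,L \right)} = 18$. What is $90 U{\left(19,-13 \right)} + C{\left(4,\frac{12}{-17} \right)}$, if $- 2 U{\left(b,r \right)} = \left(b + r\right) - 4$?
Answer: $-72$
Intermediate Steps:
$U{\left(b,r \right)} = 2 - \frac{b}{2} - \frac{r}{2}$ ($U{\left(b,r \right)} = - \frac{\left(b + r\right) - 4}{2} = - \frac{-4 + b + r}{2} = 2 - \frac{b}{2} - \frac{r}{2}$)
$90 U{\left(19,-13 \right)} + C{\left(4,\frac{12}{-17} \right)} = 90 \left(2 - \frac{19}{2} - - \frac{13}{2}\right) + 18 = 90 \left(2 - \frac{19}{2} + \frac{13}{2}\right) + 18 = 90 \left(-1\right) + 18 = -90 + 18 = -72$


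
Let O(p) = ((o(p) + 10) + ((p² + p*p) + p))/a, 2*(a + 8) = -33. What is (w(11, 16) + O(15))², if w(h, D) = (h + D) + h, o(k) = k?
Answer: 324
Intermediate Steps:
w(h, D) = D + 2*h (w(h, D) = (D + h) + h = D + 2*h)
a = -49/2 (a = -8 + (½)*(-33) = -8 - 33/2 = -49/2 ≈ -24.500)
O(p) = -20/49 - 4*p/49 - 4*p²/49 (O(p) = ((p + 10) + ((p² + p*p) + p))/(-49/2) = ((10 + p) + ((p² + p²) + p))*(-2/49) = ((10 + p) + (2*p² + p))*(-2/49) = ((10 + p) + (p + 2*p²))*(-2/49) = (10 + 2*p + 2*p²)*(-2/49) = -20/49 - 4*p/49 - 4*p²/49)
(w(11, 16) + O(15))² = ((16 + 2*11) + (-20/49 - 4/49*15 - 4/49*15²))² = ((16 + 22) + (-20/49 - 60/49 - 4/49*225))² = (38 + (-20/49 - 60/49 - 900/49))² = (38 - 20)² = 18² = 324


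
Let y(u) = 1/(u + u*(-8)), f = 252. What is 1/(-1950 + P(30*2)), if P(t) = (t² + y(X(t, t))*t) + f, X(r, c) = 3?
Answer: 7/13294 ≈ 0.00052655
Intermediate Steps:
y(u) = -1/(7*u) (y(u) = 1/(u - 8*u) = 1/(-7*u) = -1/(7*u))
P(t) = 252 + t² - t/21 (P(t) = (t² + (-⅐/3)*t) + 252 = (t² + (-⅐*⅓)*t) + 252 = (t² - t/21) + 252 = 252 + t² - t/21)
1/(-1950 + P(30*2)) = 1/(-1950 + (252 + (30*2)² - 10*2/7)) = 1/(-1950 + (252 + 60² - 1/21*60)) = 1/(-1950 + (252 + 3600 - 20/7)) = 1/(-1950 + 26944/7) = 1/(13294/7) = 7/13294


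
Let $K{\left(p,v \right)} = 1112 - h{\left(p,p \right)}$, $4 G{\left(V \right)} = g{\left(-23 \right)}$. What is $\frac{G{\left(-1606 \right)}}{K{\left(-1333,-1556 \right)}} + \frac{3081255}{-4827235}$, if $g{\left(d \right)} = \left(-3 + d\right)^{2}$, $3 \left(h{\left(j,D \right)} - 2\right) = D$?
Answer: $- \frac{2384096784}{4501879361} \approx -0.52958$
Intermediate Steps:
$h{\left(j,D \right)} = 2 + \frac{D}{3}$
$G{\left(V \right)} = 169$ ($G{\left(V \right)} = \frac{\left(-3 - 23\right)^{2}}{4} = \frac{\left(-26\right)^{2}}{4} = \frac{1}{4} \cdot 676 = 169$)
$K{\left(p,v \right)} = 1110 - \frac{p}{3}$ ($K{\left(p,v \right)} = 1112 - \left(2 + \frac{p}{3}\right) = 1110 - \frac{p}{3}$)
$\frac{G{\left(-1606 \right)}}{K{\left(-1333,-1556 \right)}} + \frac{3081255}{-4827235} = \frac{169}{1110 - - \frac{1333}{3}} + \frac{3081255}{-4827235} = \frac{169}{1110 + \frac{1333}{3}} + 3081255 \left(- \frac{1}{4827235}\right) = \frac{169}{\frac{4663}{3}} - \frac{616251}{965447} = 169 \cdot \frac{3}{4663} - \frac{616251}{965447} = \frac{507}{4663} - \frac{616251}{965447} = - \frac{2384096784}{4501879361}$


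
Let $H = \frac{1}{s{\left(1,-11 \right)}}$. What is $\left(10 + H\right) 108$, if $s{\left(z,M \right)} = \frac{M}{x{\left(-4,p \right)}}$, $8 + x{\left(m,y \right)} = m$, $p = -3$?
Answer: $\frac{13176}{11} \approx 1197.8$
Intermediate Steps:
$x{\left(m,y \right)} = -8 + m$
$s{\left(z,M \right)} = - \frac{M}{12}$ ($s{\left(z,M \right)} = \frac{M}{-8 - 4} = \frac{M}{-12} = M \left(- \frac{1}{12}\right) = - \frac{M}{12}$)
$H = \frac{12}{11}$ ($H = \frac{1}{\left(- \frac{1}{12}\right) \left(-11\right)} = \frac{1}{\frac{11}{12}} = \frac{12}{11} \approx 1.0909$)
$\left(10 + H\right) 108 = \left(10 + \frac{12}{11}\right) 108 = \frac{122}{11} \cdot 108 = \frac{13176}{11}$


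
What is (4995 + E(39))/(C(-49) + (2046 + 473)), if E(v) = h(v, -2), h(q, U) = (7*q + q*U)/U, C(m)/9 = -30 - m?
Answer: 1959/1076 ≈ 1.8206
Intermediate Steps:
C(m) = -270 - 9*m (C(m) = 9*(-30 - m) = -270 - 9*m)
h(q, U) = (7*q + U*q)/U
E(v) = -5*v/2 (E(v) = v*(7 - 2)/(-2) = v*(-½)*5 = -5*v/2)
(4995 + E(39))/(C(-49) + (2046 + 473)) = (4995 - 5/2*39)/((-270 - 9*(-49)) + (2046 + 473)) = (4995 - 195/2)/((-270 + 441) + 2519) = 9795/(2*(171 + 2519)) = (9795/2)/2690 = (9795/2)*(1/2690) = 1959/1076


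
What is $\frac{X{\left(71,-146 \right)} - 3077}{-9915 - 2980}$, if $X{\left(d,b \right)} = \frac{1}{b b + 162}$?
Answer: $\frac{13217561}{55391762} \approx 0.23862$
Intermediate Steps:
$X{\left(d,b \right)} = \frac{1}{162 + b^{2}}$ ($X{\left(d,b \right)} = \frac{1}{b^{2} + 162} = \frac{1}{162 + b^{2}}$)
$\frac{X{\left(71,-146 \right)} - 3077}{-9915 - 2980} = \frac{\frac{1}{162 + \left(-146\right)^{2}} - 3077}{-9915 - 2980} = \frac{\frac{1}{162 + 21316} - 3077}{-12895} = \left(\frac{1}{21478} - 3077\right) \left(- \frac{1}{12895}\right) = \left(- \frac{66087805}{21478}\right) \left(- \frac{1}{12895}\right) = \frac{13217561}{55391762}$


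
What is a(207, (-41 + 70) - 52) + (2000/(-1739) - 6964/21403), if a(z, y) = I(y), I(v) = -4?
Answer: -203795664/37219817 ≈ -5.4755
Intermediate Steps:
a(z, y) = -4
a(207, (-41 + 70) - 52) + (2000/(-1739) - 6964/21403) = -4 + (2000/(-1739) - 6964/21403) = -4 + (2000*(-1/1739) - 6964*1/21403) = -4 + (-2000/1739 - 6964/21403) = -4 - 54916396/37219817 = -203795664/37219817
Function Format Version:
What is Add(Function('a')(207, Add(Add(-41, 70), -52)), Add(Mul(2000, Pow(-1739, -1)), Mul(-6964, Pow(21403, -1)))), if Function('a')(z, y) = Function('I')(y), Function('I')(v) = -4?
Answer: Rational(-203795664, 37219817) ≈ -5.4755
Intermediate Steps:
Function('a')(z, y) = -4
Add(Function('a')(207, Add(Add(-41, 70), -52)), Add(Mul(2000, Pow(-1739, -1)), Mul(-6964, Pow(21403, -1)))) = Add(-4, Add(Mul(2000, Pow(-1739, -1)), Mul(-6964, Pow(21403, -1)))) = Add(-4, Add(Mul(2000, Rational(-1, 1739)), Mul(-6964, Rational(1, 21403)))) = Add(-4, Add(Rational(-2000, 1739), Rational(-6964, 21403))) = Add(-4, Rational(-54916396, 37219817)) = Rational(-203795664, 37219817)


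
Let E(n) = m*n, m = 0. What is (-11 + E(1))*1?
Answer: -11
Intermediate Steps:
E(n) = 0 (E(n) = 0*n = 0)
(-11 + E(1))*1 = (-11 + 0)*1 = -11*1 = -11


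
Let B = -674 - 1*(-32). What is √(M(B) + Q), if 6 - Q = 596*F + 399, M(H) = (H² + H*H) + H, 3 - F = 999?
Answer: √1416909 ≈ 1190.3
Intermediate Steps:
F = -996 (F = 3 - 1*999 = 3 - 999 = -996)
B = -642 (B = -674 + 32 = -642)
M(H) = H + 2*H² (M(H) = (H² + H²) + H = 2*H² + H = H + 2*H²)
Q = 593223 (Q = 6 - (596*(-996) + 399) = 6 - (-593616 + 399) = 6 - 1*(-593217) = 6 + 593217 = 593223)
√(M(B) + Q) = √(-642*(1 + 2*(-642)) + 593223) = √(-642*(1 - 1284) + 593223) = √(-642*(-1283) + 593223) = √(823686 + 593223) = √1416909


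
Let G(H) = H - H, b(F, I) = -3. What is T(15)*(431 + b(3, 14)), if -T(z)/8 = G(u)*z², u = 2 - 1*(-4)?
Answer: 0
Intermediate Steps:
u = 6 (u = 2 + 4 = 6)
G(H) = 0
T(z) = 0 (T(z) = -0*z² = -8*0 = 0)
T(15)*(431 + b(3, 14)) = 0*(431 - 3) = 0*428 = 0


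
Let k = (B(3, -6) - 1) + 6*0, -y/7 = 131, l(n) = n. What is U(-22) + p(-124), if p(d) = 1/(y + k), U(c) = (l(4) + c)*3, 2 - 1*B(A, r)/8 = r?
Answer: -46117/854 ≈ -54.001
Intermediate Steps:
B(A, r) = 16 - 8*r
y = -917 (y = -7*131 = -917)
U(c) = 12 + 3*c (U(c) = (4 + c)*3 = 12 + 3*c)
k = 63 (k = ((16 - 8*(-6)) - 1) + 6*0 = ((16 + 48) - 1) + 0 = (64 - 1) + 0 = 63 + 0 = 63)
p(d) = -1/854 (p(d) = 1/(-917 + 63) = 1/(-854) = -1/854)
U(-22) + p(-124) = (12 + 3*(-22)) - 1/854 = (12 - 66) - 1/854 = -54 - 1/854 = -46117/854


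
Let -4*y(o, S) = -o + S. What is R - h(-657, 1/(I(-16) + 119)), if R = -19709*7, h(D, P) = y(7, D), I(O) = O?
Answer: -138129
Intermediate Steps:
y(o, S) = -S/4 + o/4 (y(o, S) = -(-o + S)/4 = -(S - o)/4 = -S/4 + o/4)
h(D, P) = 7/4 - D/4 (h(D, P) = -D/4 + (¼)*7 = -D/4 + 7/4 = 7/4 - D/4)
R = -137963
R - h(-657, 1/(I(-16) + 119)) = -137963 - (7/4 - ¼*(-657)) = -137963 - (7/4 + 657/4) = -137963 - 1*166 = -137963 - 166 = -138129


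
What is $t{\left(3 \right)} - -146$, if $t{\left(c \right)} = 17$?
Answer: $163$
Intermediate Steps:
$t{\left(3 \right)} - -146 = 17 - -146 = 17 + \left(-100 + 246\right) = 17 + 146 = 163$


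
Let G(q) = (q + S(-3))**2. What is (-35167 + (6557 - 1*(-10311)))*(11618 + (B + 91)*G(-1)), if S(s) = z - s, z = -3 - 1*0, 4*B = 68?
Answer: -214574074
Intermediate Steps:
B = 17 (B = (1/4)*68 = 17)
z = -3 (z = -3 + 0 = -3)
S(s) = -3 - s
G(q) = q**2 (G(q) = (q + (-3 - 1*(-3)))**2 = (q + (-3 + 3))**2 = (q + 0)**2 = q**2)
(-35167 + (6557 - 1*(-10311)))*(11618 + (B + 91)*G(-1)) = (-35167 + (6557 - 1*(-10311)))*(11618 + (17 + 91)*(-1)**2) = (-35167 + (6557 + 10311))*(11618 + 108*1) = (-35167 + 16868)*(11618 + 108) = -18299*11726 = -214574074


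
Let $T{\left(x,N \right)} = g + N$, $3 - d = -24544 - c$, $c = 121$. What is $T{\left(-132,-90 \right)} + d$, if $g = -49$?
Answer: $24529$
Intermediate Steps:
$d = 24668$ ($d = 3 - \left(-24544 - 121\right) = 3 - -24665 = 3 + 24665 = 24668$)
$T{\left(x,N \right)} = -49 + N$
$T{\left(-132,-90 \right)} + d = \left(-49 - 90\right) + 24668 = -139 + 24668 = 24529$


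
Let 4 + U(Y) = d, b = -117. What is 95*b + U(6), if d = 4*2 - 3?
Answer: -11114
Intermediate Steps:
d = 5 (d = 8 - 3 = 5)
U(Y) = 1 (U(Y) = -4 + 5 = 1)
95*b + U(6) = 95*(-117) + 1 = -11115 + 1 = -11114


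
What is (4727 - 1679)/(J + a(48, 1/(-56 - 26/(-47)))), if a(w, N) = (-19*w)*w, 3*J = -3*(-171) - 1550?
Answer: -9144/132365 ≈ -0.069082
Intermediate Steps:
J = -1037/3 (J = (-3*(-171) - 1550)/3 = (513 - 1550)/3 = (⅓)*(-1037) = -1037/3 ≈ -345.67)
a(w, N) = -19*w²
(4727 - 1679)/(J + a(48, 1/(-56 - 26/(-47)))) = (4727 - 1679)/(-1037/3 - 19*48²) = 3048/(-1037/3 - 19*2304) = 3048/(-1037/3 - 43776) = 3048/(-132365/3) = 3048*(-3/132365) = -9144/132365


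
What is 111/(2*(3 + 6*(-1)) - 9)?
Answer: -37/5 ≈ -7.4000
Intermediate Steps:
111/(2*(3 + 6*(-1)) - 9) = 111/(2*(3 - 6) - 9) = 111/(2*(-3) - 9) = 111/(-6 - 9) = 111/(-15) = 111*(-1/15) = -37/5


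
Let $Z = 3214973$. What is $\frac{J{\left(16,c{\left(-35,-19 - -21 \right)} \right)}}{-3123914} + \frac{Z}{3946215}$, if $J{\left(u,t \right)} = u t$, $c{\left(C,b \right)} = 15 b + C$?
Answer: $\frac{5021807430761}{6163818142755} \approx 0.81472$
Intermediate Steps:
$c{\left(C,b \right)} = C + 15 b$
$J{\left(u,t \right)} = t u$
$\frac{J{\left(16,c{\left(-35,-19 - -21 \right)} \right)}}{-3123914} + \frac{Z}{3946215} = \frac{\left(-35 + 15 \left(-19 - -21\right)\right) 16}{-3123914} + \frac{3214973}{3946215} = \left(-35 + 15 \left(-19 + 21\right)\right) 16 \left(- \frac{1}{3123914}\right) + 3214973 \cdot \frac{1}{3946215} = \left(-35 + 15 \cdot 2\right) 16 \left(- \frac{1}{3123914}\right) + \frac{3214973}{3946215} = \left(-35 + 30\right) 16 \left(- \frac{1}{3123914}\right) + \frac{3214973}{3946215} = \left(-5\right) 16 \left(- \frac{1}{3123914}\right) + \frac{3214973}{3946215} = \left(-80\right) \left(- \frac{1}{3123914}\right) + \frac{3214973}{3946215} = \frac{40}{1561957} + \frac{3214973}{3946215} = \frac{5021807430761}{6163818142755}$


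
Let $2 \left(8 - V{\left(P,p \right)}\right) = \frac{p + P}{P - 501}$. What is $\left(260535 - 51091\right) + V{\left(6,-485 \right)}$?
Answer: $\frac{207357001}{990} \approx 2.0945 \cdot 10^{5}$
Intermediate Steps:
$V{\left(P,p \right)} = 8 - \frac{P + p}{2 \left(-501 + P\right)}$ ($V{\left(P,p \right)} = 8 - \frac{\left(p + P\right) \frac{1}{P - 501}}{2} = 8 - \frac{\left(P + p\right) \frac{1}{-501 + P}}{2} = 8 - \frac{\frac{1}{-501 + P} \left(P + p\right)}{2} = 8 - \frac{P + p}{2 \left(-501 + P\right)}$)
$\left(260535 - 51091\right) + V{\left(6,-485 \right)} = \left(260535 - 51091\right) + \frac{-8016 - -485 + 15 \cdot 6}{2 \left(-501 + 6\right)} = 209444 + \frac{-8016 + 485 + 90}{2 \left(-495\right)} = 209444 + \frac{1}{2} \left(- \frac{1}{495}\right) \left(-7441\right) = 209444 + \frac{7441}{990} = \frac{207357001}{990}$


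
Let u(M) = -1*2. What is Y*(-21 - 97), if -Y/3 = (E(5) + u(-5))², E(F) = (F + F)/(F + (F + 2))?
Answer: 2891/6 ≈ 481.83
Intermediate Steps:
u(M) = -2
E(F) = 2*F/(2 + 2*F) (E(F) = (2*F)/(F + (2 + F)) = (2*F)/(2 + 2*F) = 2*F/(2 + 2*F))
Y = -49/12 (Y = -3*(5/(1 + 5) - 2)² = -3*(5/6 - 2)² = -3*(5*(⅙) - 2)² = -3*(⅚ - 2)² = -3*(-7/6)² = -3*49/36 = -49/12 ≈ -4.0833)
Y*(-21 - 97) = -49*(-21 - 97)/12 = -49/12*(-118) = 2891/6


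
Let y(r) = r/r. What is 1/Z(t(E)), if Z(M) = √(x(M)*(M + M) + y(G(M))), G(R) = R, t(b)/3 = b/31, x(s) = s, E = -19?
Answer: 31*√7459/7459 ≈ 0.35894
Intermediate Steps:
t(b) = 3*b/31 (t(b) = 3*(b/31) = 3*b/31)
y(r) = 1
Z(M) = √(1 + 2*M²) (Z(M) = √(M*(M + M) + 1) = √(M*(2*M) + 1) = √(2*M² + 1) = √(1 + 2*M²))
1/Z(t(E)) = 1/(√(1 + 2*((3/31)*(-19))²)) = 1/(√(1 + 2*(-57/31)²)) = 1/(√(1 + 2*(3249/961))) = 1/(√(1 + 6498/961)) = 1/(√(7459/961)) = 1/(√7459/31) = 31*√7459/7459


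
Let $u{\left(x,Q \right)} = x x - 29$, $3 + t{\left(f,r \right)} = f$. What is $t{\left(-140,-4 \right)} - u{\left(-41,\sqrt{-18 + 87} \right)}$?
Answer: $-1795$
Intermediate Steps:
$t{\left(f,r \right)} = -3 + f$
$u{\left(x,Q \right)} = -29 + x^{2}$ ($u{\left(x,Q \right)} = x^{2} - 29 = -29 + x^{2}$)
$t{\left(-140,-4 \right)} - u{\left(-41,\sqrt{-18 + 87} \right)} = \left(-3 - 140\right) - \left(-29 + \left(-41\right)^{2}\right) = -143 - \left(-29 + 1681\right) = -143 - 1652 = -1795$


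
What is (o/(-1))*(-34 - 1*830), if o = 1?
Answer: 864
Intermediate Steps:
(o/(-1))*(-34 - 1*830) = (1/(-1))*(-34 - 1*830) = (1*(-1))*(-34 - 830) = -1*(-864) = 864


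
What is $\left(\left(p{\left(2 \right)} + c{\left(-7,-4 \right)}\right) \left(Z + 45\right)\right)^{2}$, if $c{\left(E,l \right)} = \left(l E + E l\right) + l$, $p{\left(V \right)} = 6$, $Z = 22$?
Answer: $15100996$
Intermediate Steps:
$c{\left(E,l \right)} = l + 2 E l$ ($c{\left(E,l \right)} = \left(E l + E l\right) + l = 2 E l + l = l + 2 E l$)
$\left(\left(p{\left(2 \right)} + c{\left(-7,-4 \right)}\right) \left(Z + 45\right)\right)^{2} = \left(\left(6 - 4 \left(1 + 2 \left(-7\right)\right)\right) \left(22 + 45\right)\right)^{2} = \left(\left(6 - 4 \left(1 - 14\right)\right) 67\right)^{2} = \left(\left(6 - -52\right) 67\right)^{2} = \left(\left(6 + 52\right) 67\right)^{2} = \left(58 \cdot 67\right)^{2} = 3886^{2} = 15100996$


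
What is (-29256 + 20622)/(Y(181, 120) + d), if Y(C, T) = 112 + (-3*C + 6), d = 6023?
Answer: -1439/933 ≈ -1.5423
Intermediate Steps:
Y(C, T) = 118 - 3*C (Y(C, T) = 112 + (6 - 3*C) = 118 - 3*C)
(-29256 + 20622)/(Y(181, 120) + d) = (-29256 + 20622)/((118 - 3*181) + 6023) = -8634/((118 - 543) + 6023) = -8634/(-425 + 6023) = -8634/5598 = -8634*1/5598 = -1439/933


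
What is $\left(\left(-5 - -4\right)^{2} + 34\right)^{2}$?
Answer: $1225$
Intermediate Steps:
$\left(\left(-5 - -4\right)^{2} + 34\right)^{2} = \left(\left(-5 + 4\right)^{2} + 34\right)^{2} = \left(\left(-1\right)^{2} + 34\right)^{2} = \left(1 + 34\right)^{2} = 35^{2} = 1225$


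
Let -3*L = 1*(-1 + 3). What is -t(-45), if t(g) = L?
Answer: ⅔ ≈ 0.66667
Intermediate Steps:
L = -⅔ (L = -(-1 + 3)/3 = -2/3 = -⅓*2 = -⅔ ≈ -0.66667)
t(g) = -⅔
-t(-45) = -1*(-⅔) = ⅔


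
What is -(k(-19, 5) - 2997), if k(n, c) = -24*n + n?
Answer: 2560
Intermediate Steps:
k(n, c) = -23*n
-(k(-19, 5) - 2997) = -(-23*(-19) - 2997) = -(437 - 2997) = -1*(-2560) = 2560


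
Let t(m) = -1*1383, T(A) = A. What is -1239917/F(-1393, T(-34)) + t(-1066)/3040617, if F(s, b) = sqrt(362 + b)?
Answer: -461/1013539 - 1239917*sqrt(82)/164 ≈ -68463.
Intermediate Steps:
t(m) = -1383
-1239917/F(-1393, T(-34)) + t(-1066)/3040617 = -1239917/sqrt(362 - 34) - 1383/3040617 = -1239917*sqrt(82)/164 - 1383*1/3040617 = -1239917*sqrt(82)/164 - 461/1013539 = -461/1013539 - 1239917*sqrt(82)/164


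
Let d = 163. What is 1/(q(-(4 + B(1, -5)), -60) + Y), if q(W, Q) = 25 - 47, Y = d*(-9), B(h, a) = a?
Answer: -1/1489 ≈ -0.00067159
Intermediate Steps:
Y = -1467 (Y = 163*(-9) = -1467)
q(W, Q) = -22
1/(q(-(4 + B(1, -5)), -60) + Y) = 1/(-22 - 1467) = 1/(-1489) = -1/1489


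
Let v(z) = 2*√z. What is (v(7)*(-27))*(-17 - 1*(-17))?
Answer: 0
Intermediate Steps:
(v(7)*(-27))*(-17 - 1*(-17)) = ((2*√7)*(-27))*(-17 - 1*(-17)) = (-54*√7)*(-17 + 17) = -54*√7*0 = 0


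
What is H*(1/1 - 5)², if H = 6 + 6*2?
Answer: 288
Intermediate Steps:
H = 18 (H = 6 + 12 = 18)
H*(1/1 - 5)² = 18*(1/1 - 5)² = 18*(1 - 5)² = 18*(-4)² = 18*16 = 288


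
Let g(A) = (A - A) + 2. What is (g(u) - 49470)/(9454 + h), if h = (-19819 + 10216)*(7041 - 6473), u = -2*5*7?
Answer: 24734/2722525 ≈ 0.0090850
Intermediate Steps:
u = -70 (u = -10*7 = -70)
g(A) = 2 (g(A) = 0 + 2 = 2)
h = -5454504 (h = -9603*568 = -5454504)
(g(u) - 49470)/(9454 + h) = (2 - 49470)/(9454 - 5454504) = -49468/(-5445050) = -49468*(-1/5445050) = 24734/2722525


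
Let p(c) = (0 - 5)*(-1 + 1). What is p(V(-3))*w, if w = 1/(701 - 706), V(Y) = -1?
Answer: 0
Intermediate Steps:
w = -1/5 (w = 1/(-5) = -1/5 ≈ -0.20000)
p(c) = 0 (p(c) = -5*0 = 0)
p(V(-3))*w = 0*(-1/5) = 0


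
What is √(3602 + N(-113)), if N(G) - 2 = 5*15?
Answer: √3679 ≈ 60.655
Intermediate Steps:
N(G) = 77 (N(G) = 2 + 5*15 = 2 + 75 = 77)
√(3602 + N(-113)) = √(3602 + 77) = √3679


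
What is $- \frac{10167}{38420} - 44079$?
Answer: $- \frac{1693525347}{38420} \approx -44079.0$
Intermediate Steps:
$- \frac{10167}{38420} - 44079 = - \frac{1693525347}{38420}$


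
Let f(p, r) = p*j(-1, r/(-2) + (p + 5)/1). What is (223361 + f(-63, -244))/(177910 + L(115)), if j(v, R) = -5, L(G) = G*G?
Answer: 223676/191135 ≈ 1.1703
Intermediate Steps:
L(G) = G²
f(p, r) = -5*p (f(p, r) = p*(-5) = -5*p)
(223361 + f(-63, -244))/(177910 + L(115)) = (223361 - 5*(-63))/(177910 + 115²) = (223361 + 315)/(177910 + 13225) = 223676/191135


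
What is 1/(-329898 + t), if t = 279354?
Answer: -1/50544 ≈ -1.9785e-5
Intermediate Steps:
1/(-329898 + t) = 1/(-329898 + 279354) = 1/(-50544) = -1/50544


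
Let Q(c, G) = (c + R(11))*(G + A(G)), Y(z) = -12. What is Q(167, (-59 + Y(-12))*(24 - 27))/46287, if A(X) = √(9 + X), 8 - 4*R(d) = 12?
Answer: 11786/15429 + 166*√222/46287 ≈ 0.81732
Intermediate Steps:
R(d) = -1 (R(d) = 2 - ¼*12 = 2 - 3 = -1)
Q(c, G) = (-1 + c)*(G + √(9 + G)) (Q(c, G) = (c - 1)*(G + √(9 + G)) = (-1 + c)*(G + √(9 + G)))
Q(167, (-59 + Y(-12))*(24 - 27))/46287 = (-(-59 - 12)*(24 - 27) - √(9 + (-59 - 12)*(24 - 27)) + ((-59 - 12)*(24 - 27))*167 + 167*√(9 + (-59 - 12)*(24 - 27)))/46287 = (-(-71)*(-3) - √(9 - 71*(-3)) - 71*(-3)*167 + 167*√(9 - 71*(-3)))*(1/46287) = (-1*213 - √(9 + 213) + 213*167 + 167*√(9 + 213))*(1/46287) = (-213 - √222 + 35571 + 167*√222)*(1/46287) = (35358 + 166*√222)*(1/46287) = 11786/15429 + 166*√222/46287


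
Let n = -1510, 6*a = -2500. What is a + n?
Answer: -5780/3 ≈ -1926.7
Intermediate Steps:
a = -1250/3 (a = (1/6)*(-2500) = -1250/3 ≈ -416.67)
a + n = -1250/3 - 1510 = -5780/3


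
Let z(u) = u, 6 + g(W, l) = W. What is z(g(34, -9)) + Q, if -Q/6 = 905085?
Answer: -5430482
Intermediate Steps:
Q = -5430510 (Q = -6*905085 = -5430510)
g(W, l) = -6 + W
z(g(34, -9)) + Q = (-6 + 34) - 5430510 = 28 - 5430510 = -5430482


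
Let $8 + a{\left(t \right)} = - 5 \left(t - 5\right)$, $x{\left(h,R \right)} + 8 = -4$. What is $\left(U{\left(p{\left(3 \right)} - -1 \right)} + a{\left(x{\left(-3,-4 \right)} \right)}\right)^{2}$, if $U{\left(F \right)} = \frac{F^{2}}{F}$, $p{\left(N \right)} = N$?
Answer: $6561$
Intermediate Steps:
$x{\left(h,R \right)} = -12$ ($x{\left(h,R \right)} = -8 - 4 = -12$)
$a{\left(t \right)} = 17 - 5 t$ ($a{\left(t \right)} = -8 - 5 \left(t - 5\right) = -8 - 5 \left(-5 + t\right) = -8 - \left(-25 + 5 t\right) = 17 - 5 t$)
$U{\left(F \right)} = F$
$\left(U{\left(p{\left(3 \right)} - -1 \right)} + a{\left(x{\left(-3,-4 \right)} \right)}\right)^{2} = \left(\left(3 - -1\right) + \left(17 - -60\right)\right)^{2} = \left(\left(3 + 1\right) + \left(17 + 60\right)\right)^{2} = \left(4 + 77\right)^{2} = 81^{2} = 6561$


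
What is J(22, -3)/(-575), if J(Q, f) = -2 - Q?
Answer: 24/575 ≈ 0.041739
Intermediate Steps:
J(22, -3)/(-575) = (-2 - 1*22)/(-575) = (-2 - 22)*(-1/575) = -24*(-1/575) = 24/575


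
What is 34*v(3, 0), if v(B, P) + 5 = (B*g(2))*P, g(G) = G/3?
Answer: -170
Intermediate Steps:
g(G) = G/3 (g(G) = G*(1/3) = G/3)
v(B, P) = -5 + 2*B*P/3 (v(B, P) = -5 + (B*((1/3)*2))*P = -5 + (B*(2/3))*P = -5 + (2*B/3)*P = -5 + 2*B*P/3)
34*v(3, 0) = 34*(-5 + (2/3)*3*0) = 34*(-5 + 0) = 34*(-5) = -170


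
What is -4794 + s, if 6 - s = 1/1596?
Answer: -7641649/1596 ≈ -4788.0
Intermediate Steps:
s = 9575/1596 (s = 6 - 1/1596 = 9575/1596 ≈ 5.9994)
-4794 + s = -4794 + 9575/1596 = -7641649/1596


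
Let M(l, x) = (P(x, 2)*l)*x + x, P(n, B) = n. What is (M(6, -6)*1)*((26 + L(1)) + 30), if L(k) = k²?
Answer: 11970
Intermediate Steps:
M(l, x) = x + l*x² (M(l, x) = (x*l)*x + x = (l*x)*x + x = l*x² + x = x + l*x²)
(M(6, -6)*1)*((26 + L(1)) + 30) = (-6*(1 + 6*(-6))*1)*((26 + 1²) + 30) = (-6*(1 - 36)*1)*((26 + 1) + 30) = (-6*(-35)*1)*(27 + 30) = (210*1)*57 = 210*57 = 11970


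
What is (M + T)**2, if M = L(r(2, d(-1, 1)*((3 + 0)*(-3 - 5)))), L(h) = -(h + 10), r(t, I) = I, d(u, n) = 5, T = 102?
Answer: 44944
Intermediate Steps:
L(h) = -10 - h (L(h) = -(10 + h) = -10 - h)
M = 110 (M = -10 - 5*(3 + 0)*(-3 - 5) = -10 - 5*3*(-8) = -10 - 5*(-24) = -10 - 1*(-120) = -10 + 120 = 110)
(M + T)**2 = (110 + 102)**2 = 212**2 = 44944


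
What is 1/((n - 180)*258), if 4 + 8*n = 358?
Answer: -2/70047 ≈ -2.8552e-5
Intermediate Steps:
n = 177/4 (n = -½ + (⅛)*358 = -½ + 179/4 = 177/4 ≈ 44.250)
1/((n - 180)*258) = 1/((177/4 - 180)*258) = 1/(-543/4*258) = 1/(-70047/2) = -2/70047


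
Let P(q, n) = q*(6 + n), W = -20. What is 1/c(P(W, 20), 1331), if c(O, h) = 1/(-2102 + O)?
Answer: -2622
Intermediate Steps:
1/c(P(W, 20), 1331) = 1/(1/(-2102 - 20*(6 + 20))) = 1/(1/(-2102 - 20*26)) = 1/(1/(-2102 - 520)) = 1/(1/(-2622)) = 1/(-1/2622) = -2622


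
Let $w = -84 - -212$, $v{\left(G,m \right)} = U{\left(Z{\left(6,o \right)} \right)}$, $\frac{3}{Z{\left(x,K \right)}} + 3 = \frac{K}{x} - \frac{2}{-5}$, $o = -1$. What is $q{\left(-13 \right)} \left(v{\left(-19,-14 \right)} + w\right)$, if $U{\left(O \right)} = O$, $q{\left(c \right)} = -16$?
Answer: $- \frac{168544}{83} \approx -2030.7$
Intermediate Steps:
$Z{\left(x,K \right)} = \frac{3}{- \frac{13}{5} + \frac{K}{x}}$ ($Z{\left(x,K \right)} = \frac{3}{-3 + \left(\frac{K}{x} - \frac{2}{-5}\right)} = \frac{3}{-3 + \left(\frac{K}{x} - - \frac{2}{5}\right)} = \frac{3}{-3 + \left(\frac{K}{x} + \frac{2}{5}\right)} = \frac{3}{-3 + \left(\frac{2}{5} + \frac{K}{x}\right)} = \frac{3}{- \frac{13}{5} + \frac{K}{x}}$)
$v{\left(G,m \right)} = - \frac{90}{83}$ ($v{\left(G,m \right)} = 15 \cdot 6 \frac{1}{\left(-13\right) 6 + 5 \left(-1\right)} = 15 \cdot 6 \frac{1}{-78 - 5} = 15 \cdot 6 \frac{1}{-83} = 15 \cdot 6 \left(- \frac{1}{83}\right) = - \frac{90}{83}$)
$w = 128$ ($w = -84 + 212 = 128$)
$q{\left(-13 \right)} \left(v{\left(-19,-14 \right)} + w\right) = - 16 \left(- \frac{90}{83} + 128\right) = \left(-16\right) \frac{10534}{83} = - \frac{168544}{83}$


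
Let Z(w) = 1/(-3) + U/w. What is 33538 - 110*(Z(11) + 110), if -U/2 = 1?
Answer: 64484/3 ≈ 21495.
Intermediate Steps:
U = -2 (U = -2*1 = -2)
Z(w) = -⅓ - 2/w (Z(w) = 1/(-3) - 2/w = 1*(-⅓) - 2/w = -⅓ - 2/w)
33538 - 110*(Z(11) + 110) = 33538 - 110*((⅓)*(-6 - 1*11)/11 + 110) = 33538 - 110*((⅓)*(1/11)*(-6 - 11) + 110) = 33538 - 110*((⅓)*(1/11)*(-17) + 110) = 33538 - 110*(-17/33 + 110) = 33538 - 110*3613/33 = 33538 - 1*36130/3 = 33538 - 36130/3 = 64484/3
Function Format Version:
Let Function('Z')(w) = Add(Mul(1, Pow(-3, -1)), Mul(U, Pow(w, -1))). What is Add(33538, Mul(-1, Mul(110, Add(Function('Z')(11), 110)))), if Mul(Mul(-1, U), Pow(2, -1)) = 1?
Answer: Rational(64484, 3) ≈ 21495.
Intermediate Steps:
U = -2 (U = Mul(-2, 1) = -2)
Function('Z')(w) = Add(Rational(-1, 3), Mul(-2, Pow(w, -1))) (Function('Z')(w) = Add(Mul(1, Pow(-3, -1)), Mul(-2, Pow(w, -1))) = Add(Mul(1, Rational(-1, 3)), Mul(-2, Pow(w, -1))) = Add(Rational(-1, 3), Mul(-2, Pow(w, -1))))
Add(33538, Mul(-1, Mul(110, Add(Function('Z')(11), 110)))) = Add(33538, Mul(-1, Mul(110, Add(Mul(Rational(1, 3), Pow(11, -1), Add(-6, Mul(-1, 11))), 110)))) = Add(33538, Mul(-1, Mul(110, Add(Mul(Rational(1, 3), Rational(1, 11), Add(-6, -11)), 110)))) = Add(33538, Mul(-1, Mul(110, Add(Mul(Rational(1, 3), Rational(1, 11), -17), 110)))) = Add(33538, Mul(-1, Mul(110, Add(Rational(-17, 33), 110)))) = Add(33538, Mul(-1, Mul(110, Rational(3613, 33)))) = Add(33538, Mul(-1, Rational(36130, 3))) = Add(33538, Rational(-36130, 3)) = Rational(64484, 3)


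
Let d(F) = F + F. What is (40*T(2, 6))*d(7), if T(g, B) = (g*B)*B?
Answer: 40320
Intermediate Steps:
d(F) = 2*F
T(g, B) = g*B² (T(g, B) = (B*g)*B = g*B²)
(40*T(2, 6))*d(7) = (40*(2*6²))*(2*7) = (40*(2*36))*14 = (40*72)*14 = 2880*14 = 40320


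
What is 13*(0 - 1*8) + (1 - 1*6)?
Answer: -109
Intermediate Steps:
13*(0 - 1*8) + (1 - 1*6) = 13*(0 - 8) + (1 - 6) = 13*(-8) - 5 = -104 - 5 = -109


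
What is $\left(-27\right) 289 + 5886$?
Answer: $-1917$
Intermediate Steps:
$\left(-27\right) 289 + 5886 = -7803 + 5886 = -1917$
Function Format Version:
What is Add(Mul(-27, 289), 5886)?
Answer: -1917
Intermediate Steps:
Add(Mul(-27, 289), 5886) = Add(-7803, 5886) = -1917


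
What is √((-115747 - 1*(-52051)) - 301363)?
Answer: I*√365059 ≈ 604.2*I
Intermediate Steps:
√((-115747 - 1*(-52051)) - 301363) = √((-115747 + 52051) - 301363) = √(-63696 - 301363) = √(-365059) = I*√365059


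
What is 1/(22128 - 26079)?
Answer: -1/3951 ≈ -0.00025310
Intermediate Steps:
1/(22128 - 26079) = 1/(-3951) = -1/3951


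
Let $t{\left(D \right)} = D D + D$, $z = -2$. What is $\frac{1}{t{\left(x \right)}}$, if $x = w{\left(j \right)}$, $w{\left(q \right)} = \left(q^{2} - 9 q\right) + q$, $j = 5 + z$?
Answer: $\frac{1}{210} \approx 0.0047619$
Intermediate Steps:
$j = 3$ ($j = 5 - 2 = 3$)
$w{\left(q \right)} = q^{2} - 8 q$
$x = -15$ ($x = 3 \left(-8 + 3\right) = 3 \left(-5\right) = -15$)
$t{\left(D \right)} = D + D^{2}$ ($t{\left(D \right)} = D^{2} + D = D + D^{2}$)
$\frac{1}{t{\left(x \right)}} = \frac{1}{\left(-15\right) \left(1 - 15\right)} = \frac{1}{\left(-15\right) \left(-14\right)} = \frac{1}{210}$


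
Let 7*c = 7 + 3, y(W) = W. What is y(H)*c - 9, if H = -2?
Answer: -83/7 ≈ -11.857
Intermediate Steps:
c = 10/7 (c = (7 + 3)/7 = (1/7)*10 = 10/7 ≈ 1.4286)
y(H)*c - 9 = -2*10/7 - 9 = -20/7 - 9 = -83/7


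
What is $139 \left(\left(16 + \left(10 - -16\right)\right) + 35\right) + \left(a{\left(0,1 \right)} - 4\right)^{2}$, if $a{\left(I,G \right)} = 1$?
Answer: $10712$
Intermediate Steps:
$139 \left(\left(16 + \left(10 - -16\right)\right) + 35\right) + \left(a{\left(0,1 \right)} - 4\right)^{2} = 139 \left(\left(16 + \left(10 - -16\right)\right) + 35\right) + \left(1 - 4\right)^{2} = 139 \left(\left(16 + \left(10 + 16\right)\right) + 35\right) + \left(-3\right)^{2} = 139 \left(\left(16 + 26\right) + 35\right) + 9 = 139 \left(42 + 35\right) + 9 = 139 \cdot 77 + 9 = 10703 + 9 = 10712$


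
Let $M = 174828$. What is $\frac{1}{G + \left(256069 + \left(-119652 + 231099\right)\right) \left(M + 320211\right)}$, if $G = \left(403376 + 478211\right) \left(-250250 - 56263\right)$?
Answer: $- \frac{1}{88283123007} \approx -1.1327 \cdot 10^{-11}$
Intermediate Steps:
$G = -270217876131$ ($G = 881587 \left(-306513\right) = -270217876131$)
$\frac{1}{G + \left(256069 + \left(-119652 + 231099\right)\right) \left(M + 320211\right)} = \frac{1}{-270217876131 + \left(256069 + \left(-119652 + 231099\right)\right) \left(174828 + 320211\right)} = \frac{1}{-270217876131 + \left(256069 + 111447\right) 495039} = \frac{1}{-270217876131 + 367516 \cdot 495039} = \frac{1}{-270217876131 + 181934753124} = \frac{1}{-88283123007} = - \frac{1}{88283123007}$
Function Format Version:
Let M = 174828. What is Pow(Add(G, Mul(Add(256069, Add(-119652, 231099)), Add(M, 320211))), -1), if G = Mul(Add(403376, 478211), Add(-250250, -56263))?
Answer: Rational(-1, 88283123007) ≈ -1.1327e-11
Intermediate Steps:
G = -270217876131 (G = Mul(881587, -306513) = -270217876131)
Pow(Add(G, Mul(Add(256069, Add(-119652, 231099)), Add(M, 320211))), -1) = Pow(Add(-270217876131, Mul(Add(256069, Add(-119652, 231099)), Add(174828, 320211))), -1) = Pow(Add(-270217876131, Mul(Add(256069, 111447), 495039)), -1) = Pow(Add(-270217876131, Mul(367516, 495039)), -1) = Pow(Add(-270217876131, 181934753124), -1) = Pow(-88283123007, -1) = Rational(-1, 88283123007)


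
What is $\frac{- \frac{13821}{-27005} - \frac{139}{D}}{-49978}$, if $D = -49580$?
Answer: $- \frac{27559955}{2676637561048} \approx -1.0296 \cdot 10^{-5}$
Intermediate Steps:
$\frac{- \frac{13821}{-27005} - \frac{139}{D}}{-49978} = \frac{- \frac{13821}{-27005} - \frac{139}{-49580}}{-49978} = \left(\left(-13821\right) \left(- \frac{1}{27005}\right) - - \frac{139}{49580}\right) \left(- \frac{1}{49978}\right) = \left(\frac{13821}{27005} + \frac{139}{49580}\right) \left(- \frac{1}{49978}\right) = \frac{27559955}{53556316} \left(- \frac{1}{49978}\right) = - \frac{27559955}{2676637561048}$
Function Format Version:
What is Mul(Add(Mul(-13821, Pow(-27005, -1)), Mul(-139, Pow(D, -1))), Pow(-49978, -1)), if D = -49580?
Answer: Rational(-27559955, 2676637561048) ≈ -1.0296e-5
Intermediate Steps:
Mul(Add(Mul(-13821, Pow(-27005, -1)), Mul(-139, Pow(D, -1))), Pow(-49978, -1)) = Mul(Add(Mul(-13821, Pow(-27005, -1)), Mul(-139, Pow(-49580, -1))), Pow(-49978, -1)) = Mul(Add(Mul(-13821, Rational(-1, 27005)), Mul(-139, Rational(-1, 49580))), Rational(-1, 49978)) = Mul(Add(Rational(13821, 27005), Rational(139, 49580)), Rational(-1, 49978)) = Mul(Rational(27559955, 53556316), Rational(-1, 49978)) = Rational(-27559955, 2676637561048)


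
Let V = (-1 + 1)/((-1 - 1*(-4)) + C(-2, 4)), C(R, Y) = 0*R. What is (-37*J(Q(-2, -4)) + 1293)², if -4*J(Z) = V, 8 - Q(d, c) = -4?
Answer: 1671849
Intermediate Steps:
C(R, Y) = 0
Q(d, c) = 12 (Q(d, c) = 8 - 1*(-4) = 8 + 4 = 12)
V = 0 (V = (-1 + 1)/((-1 - 1*(-4)) + 0) = 0/((-1 + 4) + 0) = 0/(3 + 0) = 0/3 = 0*(⅓) = 0)
J(Z) = 0 (J(Z) = -¼*0 = 0)
(-37*J(Q(-2, -4)) + 1293)² = (-37*0 + 1293)² = (0 + 1293)² = 1293² = 1671849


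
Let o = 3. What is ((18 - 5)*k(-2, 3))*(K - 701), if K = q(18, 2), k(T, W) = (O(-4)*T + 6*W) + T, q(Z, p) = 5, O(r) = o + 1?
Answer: -72384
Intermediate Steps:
O(r) = 4 (O(r) = 3 + 1 = 4)
k(T, W) = 5*T + 6*W (k(T, W) = (4*T + 6*W) + T = 5*T + 6*W)
K = 5
((18 - 5)*k(-2, 3))*(K - 701) = ((18 - 5)*(5*(-2) + 6*3))*(5 - 701) = (13*(-10 + 18))*(-696) = (13*8)*(-696) = 104*(-696) = -72384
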